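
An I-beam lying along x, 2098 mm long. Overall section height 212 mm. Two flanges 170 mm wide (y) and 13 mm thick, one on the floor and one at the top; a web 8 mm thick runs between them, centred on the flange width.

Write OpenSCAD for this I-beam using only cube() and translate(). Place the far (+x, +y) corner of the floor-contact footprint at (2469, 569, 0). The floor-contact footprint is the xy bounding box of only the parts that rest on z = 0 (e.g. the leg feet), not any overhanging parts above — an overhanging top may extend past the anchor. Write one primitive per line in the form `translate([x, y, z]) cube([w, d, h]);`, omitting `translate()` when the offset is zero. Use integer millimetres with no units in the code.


translate([371, 399, 0]) cube([2098, 170, 13]);
translate([371, 480, 13]) cube([2098, 8, 186]);
translate([371, 399, 199]) cube([2098, 170, 13]);


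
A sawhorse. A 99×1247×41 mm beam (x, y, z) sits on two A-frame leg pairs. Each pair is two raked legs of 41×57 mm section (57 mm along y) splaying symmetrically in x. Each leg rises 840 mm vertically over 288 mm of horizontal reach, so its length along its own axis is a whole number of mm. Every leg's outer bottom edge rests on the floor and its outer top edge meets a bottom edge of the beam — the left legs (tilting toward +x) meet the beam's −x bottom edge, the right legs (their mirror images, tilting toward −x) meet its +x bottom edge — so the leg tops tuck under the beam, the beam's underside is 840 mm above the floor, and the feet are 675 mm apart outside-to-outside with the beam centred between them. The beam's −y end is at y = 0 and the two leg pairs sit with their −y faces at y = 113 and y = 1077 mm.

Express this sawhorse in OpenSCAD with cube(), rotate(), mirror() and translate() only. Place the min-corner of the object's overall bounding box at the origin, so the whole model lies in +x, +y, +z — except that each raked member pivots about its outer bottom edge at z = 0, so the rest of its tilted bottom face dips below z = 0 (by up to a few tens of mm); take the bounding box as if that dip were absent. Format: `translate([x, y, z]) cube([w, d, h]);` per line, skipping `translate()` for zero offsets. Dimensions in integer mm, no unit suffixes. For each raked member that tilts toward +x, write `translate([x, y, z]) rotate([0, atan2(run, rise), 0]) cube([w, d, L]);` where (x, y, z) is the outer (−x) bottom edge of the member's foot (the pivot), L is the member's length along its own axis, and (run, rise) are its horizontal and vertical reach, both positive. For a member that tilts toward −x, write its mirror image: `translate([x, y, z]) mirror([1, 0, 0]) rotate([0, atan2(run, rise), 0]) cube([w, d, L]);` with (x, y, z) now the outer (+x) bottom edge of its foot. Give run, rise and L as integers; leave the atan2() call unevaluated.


translate([288, 0, 840]) cube([99, 1247, 41]);
translate([0, 113, 0]) rotate([0, atan2(288, 840), 0]) cube([41, 57, 888]);
translate([675, 113, 0]) mirror([1, 0, 0]) rotate([0, atan2(288, 840), 0]) cube([41, 57, 888]);
translate([0, 1077, 0]) rotate([0, atan2(288, 840), 0]) cube([41, 57, 888]);
translate([675, 1077, 0]) mirror([1, 0, 0]) rotate([0, atan2(288, 840), 0]) cube([41, 57, 888]);


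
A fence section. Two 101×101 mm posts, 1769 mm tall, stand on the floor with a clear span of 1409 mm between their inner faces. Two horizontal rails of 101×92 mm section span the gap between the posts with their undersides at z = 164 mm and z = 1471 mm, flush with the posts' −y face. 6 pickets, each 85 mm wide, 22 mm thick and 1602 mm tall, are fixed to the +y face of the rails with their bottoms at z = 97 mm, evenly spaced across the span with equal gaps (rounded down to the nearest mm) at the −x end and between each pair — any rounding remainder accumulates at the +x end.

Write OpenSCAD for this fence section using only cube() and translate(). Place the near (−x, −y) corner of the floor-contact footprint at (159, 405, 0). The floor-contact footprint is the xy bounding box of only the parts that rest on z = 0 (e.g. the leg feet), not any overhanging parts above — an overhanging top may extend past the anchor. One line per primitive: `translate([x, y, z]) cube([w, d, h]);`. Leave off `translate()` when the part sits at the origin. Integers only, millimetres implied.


translate([159, 405, 0]) cube([101, 101, 1769]);
translate([1669, 405, 0]) cube([101, 101, 1769]);
translate([260, 405, 164]) cube([1409, 101, 92]);
translate([260, 405, 1471]) cube([1409, 101, 92]);
translate([388, 506, 97]) cube([85, 22, 1602]);
translate([601, 506, 97]) cube([85, 22, 1602]);
translate([814, 506, 97]) cube([85, 22, 1602]);
translate([1027, 506, 97]) cube([85, 22, 1602]);
translate([1240, 506, 97]) cube([85, 22, 1602]);
translate([1453, 506, 97]) cube([85, 22, 1602]);


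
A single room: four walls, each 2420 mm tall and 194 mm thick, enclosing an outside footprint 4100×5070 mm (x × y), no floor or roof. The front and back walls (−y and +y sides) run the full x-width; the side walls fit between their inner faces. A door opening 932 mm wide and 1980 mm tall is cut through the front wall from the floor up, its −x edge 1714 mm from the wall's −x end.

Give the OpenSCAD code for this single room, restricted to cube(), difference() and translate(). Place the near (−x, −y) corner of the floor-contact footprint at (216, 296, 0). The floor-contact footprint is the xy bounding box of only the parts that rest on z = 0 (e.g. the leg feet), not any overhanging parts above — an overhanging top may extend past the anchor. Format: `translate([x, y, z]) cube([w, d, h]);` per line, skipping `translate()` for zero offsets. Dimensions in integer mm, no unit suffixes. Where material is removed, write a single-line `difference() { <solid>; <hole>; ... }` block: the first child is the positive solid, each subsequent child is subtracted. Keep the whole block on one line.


difference() { translate([216, 296, 0]) cube([4100, 194, 2420]); translate([1930, 296, 0]) cube([932, 194, 1980]); }
translate([216, 5172, 0]) cube([4100, 194, 2420]);
translate([216, 490, 0]) cube([194, 4682, 2420]);
translate([4122, 490, 0]) cube([194, 4682, 2420]);


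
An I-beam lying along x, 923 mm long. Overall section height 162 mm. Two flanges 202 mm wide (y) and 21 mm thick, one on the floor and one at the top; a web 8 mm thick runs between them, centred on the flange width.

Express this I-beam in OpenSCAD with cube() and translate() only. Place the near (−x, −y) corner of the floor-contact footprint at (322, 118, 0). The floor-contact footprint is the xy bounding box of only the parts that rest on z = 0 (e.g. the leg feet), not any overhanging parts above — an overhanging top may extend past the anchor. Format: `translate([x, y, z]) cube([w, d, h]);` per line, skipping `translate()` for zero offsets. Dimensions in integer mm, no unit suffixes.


translate([322, 118, 0]) cube([923, 202, 21]);
translate([322, 215, 21]) cube([923, 8, 120]);
translate([322, 118, 141]) cube([923, 202, 21]);


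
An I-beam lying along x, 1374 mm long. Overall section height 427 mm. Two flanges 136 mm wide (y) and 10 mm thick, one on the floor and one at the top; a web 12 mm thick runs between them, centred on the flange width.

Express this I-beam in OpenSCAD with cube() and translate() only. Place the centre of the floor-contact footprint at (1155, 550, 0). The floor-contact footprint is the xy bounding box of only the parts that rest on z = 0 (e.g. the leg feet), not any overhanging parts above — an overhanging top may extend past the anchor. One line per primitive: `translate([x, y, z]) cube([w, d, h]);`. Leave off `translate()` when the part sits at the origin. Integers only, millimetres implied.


translate([468, 482, 0]) cube([1374, 136, 10]);
translate([468, 544, 10]) cube([1374, 12, 407]);
translate([468, 482, 417]) cube([1374, 136, 10]);


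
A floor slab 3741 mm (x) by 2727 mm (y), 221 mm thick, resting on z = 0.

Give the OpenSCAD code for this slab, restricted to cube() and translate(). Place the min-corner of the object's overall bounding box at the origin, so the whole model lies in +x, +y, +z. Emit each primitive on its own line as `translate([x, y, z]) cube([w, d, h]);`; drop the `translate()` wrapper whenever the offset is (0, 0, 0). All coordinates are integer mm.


cube([3741, 2727, 221]);


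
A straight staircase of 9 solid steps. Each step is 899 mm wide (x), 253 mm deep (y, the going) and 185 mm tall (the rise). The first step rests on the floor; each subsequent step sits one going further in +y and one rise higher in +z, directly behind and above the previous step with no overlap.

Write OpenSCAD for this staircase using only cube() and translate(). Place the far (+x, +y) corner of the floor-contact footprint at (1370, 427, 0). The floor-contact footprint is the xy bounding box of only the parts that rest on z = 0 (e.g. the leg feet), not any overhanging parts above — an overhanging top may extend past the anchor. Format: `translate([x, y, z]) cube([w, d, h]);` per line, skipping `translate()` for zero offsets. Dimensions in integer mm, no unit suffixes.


translate([471, 174, 0]) cube([899, 253, 185]);
translate([471, 427, 185]) cube([899, 253, 185]);
translate([471, 680, 370]) cube([899, 253, 185]);
translate([471, 933, 555]) cube([899, 253, 185]);
translate([471, 1186, 740]) cube([899, 253, 185]);
translate([471, 1439, 925]) cube([899, 253, 185]);
translate([471, 1692, 1110]) cube([899, 253, 185]);
translate([471, 1945, 1295]) cube([899, 253, 185]);
translate([471, 2198, 1480]) cube([899, 253, 185]);


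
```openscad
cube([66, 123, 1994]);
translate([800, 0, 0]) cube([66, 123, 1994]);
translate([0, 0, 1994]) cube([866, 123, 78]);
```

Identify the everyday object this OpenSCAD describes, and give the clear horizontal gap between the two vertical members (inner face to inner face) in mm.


A door frame. The clear opening width is 734 mm.

Two 1994 mm tall posts with a header on top — a door frame. The left jamb is 66 mm wide at x = 0; the right jamb starts at x = 800. The clear opening is 800 − 66 = 734 mm.


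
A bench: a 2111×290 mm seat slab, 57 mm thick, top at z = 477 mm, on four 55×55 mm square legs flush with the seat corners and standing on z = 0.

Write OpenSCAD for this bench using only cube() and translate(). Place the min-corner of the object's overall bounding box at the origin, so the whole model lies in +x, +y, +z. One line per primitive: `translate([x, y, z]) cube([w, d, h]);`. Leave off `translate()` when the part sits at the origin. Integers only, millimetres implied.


translate([0, 0, 420]) cube([2111, 290, 57]);
cube([55, 55, 420]);
translate([0, 235, 0]) cube([55, 55, 420]);
translate([2056, 0, 0]) cube([55, 55, 420]);
translate([2056, 235, 0]) cube([55, 55, 420]);


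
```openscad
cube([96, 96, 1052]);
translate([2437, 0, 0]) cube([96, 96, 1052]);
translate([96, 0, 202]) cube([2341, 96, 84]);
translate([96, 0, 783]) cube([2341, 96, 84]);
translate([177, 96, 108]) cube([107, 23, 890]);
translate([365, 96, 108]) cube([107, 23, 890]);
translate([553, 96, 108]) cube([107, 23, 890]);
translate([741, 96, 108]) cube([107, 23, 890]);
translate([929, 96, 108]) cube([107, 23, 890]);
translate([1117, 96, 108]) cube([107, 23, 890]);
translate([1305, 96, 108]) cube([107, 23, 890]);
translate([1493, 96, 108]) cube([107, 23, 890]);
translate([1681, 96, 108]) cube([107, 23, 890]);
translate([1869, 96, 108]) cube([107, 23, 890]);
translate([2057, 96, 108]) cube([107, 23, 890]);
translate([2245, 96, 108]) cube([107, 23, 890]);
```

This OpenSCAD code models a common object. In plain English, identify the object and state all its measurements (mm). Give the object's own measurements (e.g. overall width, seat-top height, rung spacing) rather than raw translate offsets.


A fence section. Two 96×96 mm posts, 1052 mm tall, stand on the floor with a clear span of 2341 mm between their inner faces. Two horizontal rails of 96×84 mm section span the gap between the posts with their undersides at z = 202 mm and z = 783 mm, flush with the posts' −y face. 12 pickets, each 107 mm wide, 23 mm thick and 890 mm tall, are fixed to the +y face of the rails with their bottoms at z = 108 mm, spaced across the span with a 81 mm gap after the −x post and between neighbouring pickets, with 85 mm left before the +x post.


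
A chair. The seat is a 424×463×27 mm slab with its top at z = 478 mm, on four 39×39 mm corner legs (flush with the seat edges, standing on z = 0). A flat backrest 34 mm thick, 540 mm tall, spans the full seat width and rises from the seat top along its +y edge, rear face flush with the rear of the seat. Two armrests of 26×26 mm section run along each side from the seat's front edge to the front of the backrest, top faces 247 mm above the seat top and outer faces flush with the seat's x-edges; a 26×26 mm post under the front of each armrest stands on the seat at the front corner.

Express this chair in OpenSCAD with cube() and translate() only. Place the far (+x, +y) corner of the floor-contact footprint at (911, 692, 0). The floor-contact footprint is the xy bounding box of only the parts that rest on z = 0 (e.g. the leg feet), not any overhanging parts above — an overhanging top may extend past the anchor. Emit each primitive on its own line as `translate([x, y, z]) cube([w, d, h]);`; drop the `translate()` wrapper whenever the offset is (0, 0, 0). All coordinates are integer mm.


// leg_h = 478 - 27 = 451
// arm post h = 247 - 26 = 221
translate([487, 229, 451]) cube([424, 463, 27]);
translate([487, 229, 0]) cube([39, 39, 451]);
translate([872, 229, 0]) cube([39, 39, 451]);
translate([487, 653, 0]) cube([39, 39, 451]);
translate([872, 653, 0]) cube([39, 39, 451]);
translate([487, 658, 478]) cube([424, 34, 540]);
translate([487, 229, 699]) cube([26, 429, 26]);
translate([885, 229, 699]) cube([26, 429, 26]);
translate([487, 229, 478]) cube([26, 26, 221]);
translate([885, 229, 478]) cube([26, 26, 221]);


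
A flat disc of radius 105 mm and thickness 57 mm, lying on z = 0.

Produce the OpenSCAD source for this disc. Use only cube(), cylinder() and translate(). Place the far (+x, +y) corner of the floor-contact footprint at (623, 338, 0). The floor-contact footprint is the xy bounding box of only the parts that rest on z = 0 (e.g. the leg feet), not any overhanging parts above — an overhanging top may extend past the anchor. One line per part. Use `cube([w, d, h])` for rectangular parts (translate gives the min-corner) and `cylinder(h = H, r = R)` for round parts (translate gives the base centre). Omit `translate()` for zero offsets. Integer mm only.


translate([518, 233, 0]) cylinder(h = 57, r = 105);


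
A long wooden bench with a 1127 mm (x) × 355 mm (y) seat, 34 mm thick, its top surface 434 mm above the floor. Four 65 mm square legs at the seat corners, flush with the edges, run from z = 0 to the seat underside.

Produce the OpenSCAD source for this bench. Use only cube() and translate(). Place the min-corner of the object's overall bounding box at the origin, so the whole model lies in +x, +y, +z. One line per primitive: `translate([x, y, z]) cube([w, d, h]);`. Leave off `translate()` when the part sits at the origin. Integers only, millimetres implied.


// leg_h = 434 − 34 = 400
translate([0, 0, 400]) cube([1127, 355, 34]);
cube([65, 65, 400]);
translate([0, 290, 0]) cube([65, 65, 400]);
translate([1062, 0, 0]) cube([65, 65, 400]);
translate([1062, 290, 0]) cube([65, 65, 400]);


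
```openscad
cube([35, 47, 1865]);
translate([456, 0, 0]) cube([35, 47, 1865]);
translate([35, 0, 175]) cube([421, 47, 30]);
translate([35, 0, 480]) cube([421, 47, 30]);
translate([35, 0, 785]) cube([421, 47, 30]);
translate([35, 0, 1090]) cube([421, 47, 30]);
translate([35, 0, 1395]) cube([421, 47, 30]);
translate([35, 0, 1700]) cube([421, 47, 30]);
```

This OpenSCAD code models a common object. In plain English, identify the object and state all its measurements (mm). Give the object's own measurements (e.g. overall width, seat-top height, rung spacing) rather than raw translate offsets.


A straight ladder. Two 35×47 mm vertical rails, 1865 mm tall, stand 491 mm apart (outside-to-outside) with their front faces coplanar on the −y side. 6 rungs, each 47 mm deep and 30 mm tall, span between the inner faces of the rails, front faces flush with the rails. The lowest rung's underside is at z = 175 mm and rungs are spaced 305 mm apart (underside to underside).


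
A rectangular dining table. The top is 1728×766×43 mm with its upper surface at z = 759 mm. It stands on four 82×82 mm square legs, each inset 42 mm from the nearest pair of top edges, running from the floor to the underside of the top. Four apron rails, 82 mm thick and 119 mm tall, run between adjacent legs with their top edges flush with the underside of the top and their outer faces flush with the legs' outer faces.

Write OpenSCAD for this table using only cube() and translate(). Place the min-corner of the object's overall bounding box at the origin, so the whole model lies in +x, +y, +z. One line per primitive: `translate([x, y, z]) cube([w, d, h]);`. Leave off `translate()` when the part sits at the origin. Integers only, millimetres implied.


translate([0, 0, 716]) cube([1728, 766, 43]);
translate([42, 42, 0]) cube([82, 82, 716]);
translate([1604, 42, 0]) cube([82, 82, 716]);
translate([42, 642, 0]) cube([82, 82, 716]);
translate([1604, 642, 0]) cube([82, 82, 716]);
translate([124, 42, 597]) cube([1480, 82, 119]);
translate([124, 642, 597]) cube([1480, 82, 119]);
translate([42, 124, 597]) cube([82, 518, 119]);
translate([1604, 124, 597]) cube([82, 518, 119]);


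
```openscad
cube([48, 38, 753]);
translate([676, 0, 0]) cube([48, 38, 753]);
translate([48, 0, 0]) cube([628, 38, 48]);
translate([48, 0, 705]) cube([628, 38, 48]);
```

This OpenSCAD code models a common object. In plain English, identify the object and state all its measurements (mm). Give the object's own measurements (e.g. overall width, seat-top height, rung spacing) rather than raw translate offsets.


A rectangular picture frame lying in the x–z plane (depth along y). The opening is 628 mm wide (x) by 657 mm tall (z), surrounded by a border 48 mm wide on all four sides. The frame is 38 mm deep and is made of two full-height vertical stiles with two horizontal rails fitted between them.


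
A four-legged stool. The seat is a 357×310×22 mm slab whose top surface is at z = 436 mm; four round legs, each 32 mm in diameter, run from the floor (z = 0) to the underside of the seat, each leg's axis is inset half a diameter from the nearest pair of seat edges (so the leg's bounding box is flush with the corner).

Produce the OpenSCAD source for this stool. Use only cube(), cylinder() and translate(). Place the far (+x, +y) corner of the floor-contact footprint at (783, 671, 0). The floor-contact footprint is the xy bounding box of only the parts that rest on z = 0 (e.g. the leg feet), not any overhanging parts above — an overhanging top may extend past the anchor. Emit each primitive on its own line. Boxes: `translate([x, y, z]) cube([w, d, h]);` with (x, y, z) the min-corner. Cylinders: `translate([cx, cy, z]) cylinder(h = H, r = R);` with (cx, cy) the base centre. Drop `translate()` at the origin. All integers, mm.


// leg_h = 436 - 22 = 414
translate([426, 361, 414]) cube([357, 310, 22]);
translate([442, 377, 0]) cylinder(h = 414, r = 16);
translate([767, 377, 0]) cylinder(h = 414, r = 16);
translate([442, 655, 0]) cylinder(h = 414, r = 16);
translate([767, 655, 0]) cylinder(h = 414, r = 16);


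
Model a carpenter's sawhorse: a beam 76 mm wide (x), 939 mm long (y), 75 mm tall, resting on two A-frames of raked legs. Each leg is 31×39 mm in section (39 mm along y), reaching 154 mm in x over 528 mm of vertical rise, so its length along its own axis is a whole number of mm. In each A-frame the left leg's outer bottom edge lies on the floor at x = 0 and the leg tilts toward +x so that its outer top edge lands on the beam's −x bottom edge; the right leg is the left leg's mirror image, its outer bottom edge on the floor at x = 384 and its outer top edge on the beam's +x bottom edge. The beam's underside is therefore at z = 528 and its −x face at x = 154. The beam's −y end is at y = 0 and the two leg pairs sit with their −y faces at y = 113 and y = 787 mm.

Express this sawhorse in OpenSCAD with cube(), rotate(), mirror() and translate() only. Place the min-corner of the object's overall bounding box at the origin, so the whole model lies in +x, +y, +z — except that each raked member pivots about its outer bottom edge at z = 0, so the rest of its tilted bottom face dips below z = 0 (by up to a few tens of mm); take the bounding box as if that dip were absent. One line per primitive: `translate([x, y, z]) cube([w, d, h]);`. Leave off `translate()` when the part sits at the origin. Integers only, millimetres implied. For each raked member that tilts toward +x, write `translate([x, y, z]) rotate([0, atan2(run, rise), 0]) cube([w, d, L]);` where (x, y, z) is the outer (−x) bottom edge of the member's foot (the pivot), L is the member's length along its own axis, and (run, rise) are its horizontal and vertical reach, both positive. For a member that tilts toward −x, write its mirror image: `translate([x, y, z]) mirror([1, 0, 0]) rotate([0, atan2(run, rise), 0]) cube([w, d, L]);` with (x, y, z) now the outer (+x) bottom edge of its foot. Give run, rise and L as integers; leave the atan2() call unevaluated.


translate([154, 0, 528]) cube([76, 939, 75]);
translate([0, 113, 0]) rotate([0, atan2(154, 528), 0]) cube([31, 39, 550]);
translate([384, 113, 0]) mirror([1, 0, 0]) rotate([0, atan2(154, 528), 0]) cube([31, 39, 550]);
translate([0, 787, 0]) rotate([0, atan2(154, 528), 0]) cube([31, 39, 550]);
translate([384, 787, 0]) mirror([1, 0, 0]) rotate([0, atan2(154, 528), 0]) cube([31, 39, 550]);


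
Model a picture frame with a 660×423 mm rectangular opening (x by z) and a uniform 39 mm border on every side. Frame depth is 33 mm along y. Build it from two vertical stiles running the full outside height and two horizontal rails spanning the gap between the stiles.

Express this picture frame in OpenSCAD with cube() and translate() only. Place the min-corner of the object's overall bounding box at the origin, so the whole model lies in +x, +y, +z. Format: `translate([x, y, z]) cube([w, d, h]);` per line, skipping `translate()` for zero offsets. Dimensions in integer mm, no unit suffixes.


cube([39, 33, 501]);
translate([699, 0, 0]) cube([39, 33, 501]);
translate([39, 0, 0]) cube([660, 33, 39]);
translate([39, 0, 462]) cube([660, 33, 39]);


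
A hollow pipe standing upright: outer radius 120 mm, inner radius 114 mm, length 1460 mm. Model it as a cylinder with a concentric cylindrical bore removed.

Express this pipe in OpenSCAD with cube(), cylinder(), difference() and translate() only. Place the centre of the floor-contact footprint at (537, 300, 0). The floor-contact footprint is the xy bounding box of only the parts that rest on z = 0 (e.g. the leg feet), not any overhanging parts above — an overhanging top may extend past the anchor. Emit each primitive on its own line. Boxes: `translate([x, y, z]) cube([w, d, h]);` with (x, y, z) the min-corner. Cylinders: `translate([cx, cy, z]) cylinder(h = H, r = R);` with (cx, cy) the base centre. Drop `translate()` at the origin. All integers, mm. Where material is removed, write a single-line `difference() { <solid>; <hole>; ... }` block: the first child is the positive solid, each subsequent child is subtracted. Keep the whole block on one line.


difference() { translate([537, 300, 0]) cylinder(h = 1460, r = 120); translate([537, 300, 0]) cylinder(h = 1460, r = 114); }


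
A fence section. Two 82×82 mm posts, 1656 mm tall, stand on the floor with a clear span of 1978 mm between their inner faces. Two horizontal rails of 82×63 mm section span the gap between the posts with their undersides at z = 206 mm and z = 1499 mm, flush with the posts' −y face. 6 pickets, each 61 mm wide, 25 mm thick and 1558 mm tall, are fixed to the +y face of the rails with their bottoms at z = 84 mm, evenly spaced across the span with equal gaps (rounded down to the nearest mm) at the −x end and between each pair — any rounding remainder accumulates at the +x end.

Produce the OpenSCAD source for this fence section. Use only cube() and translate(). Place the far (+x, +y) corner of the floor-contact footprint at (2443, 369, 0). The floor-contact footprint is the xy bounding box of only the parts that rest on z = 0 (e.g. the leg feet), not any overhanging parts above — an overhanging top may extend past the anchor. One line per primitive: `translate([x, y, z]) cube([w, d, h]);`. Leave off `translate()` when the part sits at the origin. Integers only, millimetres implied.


translate([301, 287, 0]) cube([82, 82, 1656]);
translate([2361, 287, 0]) cube([82, 82, 1656]);
translate([383, 287, 206]) cube([1978, 82, 63]);
translate([383, 287, 1499]) cube([1978, 82, 63]);
translate([613, 369, 84]) cube([61, 25, 1558]);
translate([904, 369, 84]) cube([61, 25, 1558]);
translate([1195, 369, 84]) cube([61, 25, 1558]);
translate([1486, 369, 84]) cube([61, 25, 1558]);
translate([1777, 369, 84]) cube([61, 25, 1558]);
translate([2068, 369, 84]) cube([61, 25, 1558]);


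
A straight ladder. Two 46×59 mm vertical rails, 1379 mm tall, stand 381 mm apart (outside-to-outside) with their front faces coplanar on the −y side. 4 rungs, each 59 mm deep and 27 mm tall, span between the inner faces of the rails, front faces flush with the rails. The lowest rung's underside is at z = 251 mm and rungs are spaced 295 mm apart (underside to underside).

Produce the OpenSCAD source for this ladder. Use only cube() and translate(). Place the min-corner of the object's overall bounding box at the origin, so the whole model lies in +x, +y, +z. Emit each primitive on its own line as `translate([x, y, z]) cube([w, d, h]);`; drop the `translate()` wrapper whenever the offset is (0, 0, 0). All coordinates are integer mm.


cube([46, 59, 1379]);
translate([335, 0, 0]) cube([46, 59, 1379]);
translate([46, 0, 251]) cube([289, 59, 27]);
translate([46, 0, 546]) cube([289, 59, 27]);
translate([46, 0, 841]) cube([289, 59, 27]);
translate([46, 0, 1136]) cube([289, 59, 27]);


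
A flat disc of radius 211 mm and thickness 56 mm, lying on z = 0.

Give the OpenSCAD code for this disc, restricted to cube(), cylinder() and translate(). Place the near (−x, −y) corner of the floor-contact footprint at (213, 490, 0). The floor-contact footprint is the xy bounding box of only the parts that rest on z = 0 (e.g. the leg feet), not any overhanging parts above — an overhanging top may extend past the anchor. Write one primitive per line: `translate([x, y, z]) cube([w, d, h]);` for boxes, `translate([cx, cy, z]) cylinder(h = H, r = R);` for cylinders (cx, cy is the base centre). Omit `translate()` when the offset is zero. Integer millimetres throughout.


translate([424, 701, 0]) cylinder(h = 56, r = 211);


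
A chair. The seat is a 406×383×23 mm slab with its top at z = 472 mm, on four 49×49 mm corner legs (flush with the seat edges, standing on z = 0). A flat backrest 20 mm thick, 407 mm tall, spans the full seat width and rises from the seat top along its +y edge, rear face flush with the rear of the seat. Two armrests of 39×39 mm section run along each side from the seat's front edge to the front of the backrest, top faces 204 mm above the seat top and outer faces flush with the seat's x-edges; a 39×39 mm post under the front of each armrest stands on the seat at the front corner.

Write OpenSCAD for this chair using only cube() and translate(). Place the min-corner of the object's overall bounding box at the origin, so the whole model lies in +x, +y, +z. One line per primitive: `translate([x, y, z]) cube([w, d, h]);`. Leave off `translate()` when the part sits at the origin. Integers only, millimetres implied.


// leg_h = 472 - 23 = 449
// arm post h = 204 - 39 = 165
translate([0, 0, 449]) cube([406, 383, 23]);
cube([49, 49, 449]);
translate([357, 0, 0]) cube([49, 49, 449]);
translate([0, 334, 0]) cube([49, 49, 449]);
translate([357, 334, 0]) cube([49, 49, 449]);
translate([0, 363, 472]) cube([406, 20, 407]);
translate([0, 0, 637]) cube([39, 363, 39]);
translate([367, 0, 637]) cube([39, 363, 39]);
translate([0, 0, 472]) cube([39, 39, 165]);
translate([367, 0, 472]) cube([39, 39, 165]);


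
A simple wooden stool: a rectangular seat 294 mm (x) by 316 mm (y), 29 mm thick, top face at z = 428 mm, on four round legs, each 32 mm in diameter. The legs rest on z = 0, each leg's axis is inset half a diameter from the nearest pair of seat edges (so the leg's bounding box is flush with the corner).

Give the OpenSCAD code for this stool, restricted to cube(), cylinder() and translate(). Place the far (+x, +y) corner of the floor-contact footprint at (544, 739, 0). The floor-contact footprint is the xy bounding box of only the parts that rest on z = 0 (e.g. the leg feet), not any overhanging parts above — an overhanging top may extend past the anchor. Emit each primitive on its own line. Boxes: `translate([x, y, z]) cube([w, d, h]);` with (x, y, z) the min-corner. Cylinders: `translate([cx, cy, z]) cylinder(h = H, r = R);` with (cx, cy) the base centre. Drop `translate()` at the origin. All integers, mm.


// leg_h = 428 - 29 = 399
translate([250, 423, 399]) cube([294, 316, 29]);
translate([266, 439, 0]) cylinder(h = 399, r = 16);
translate([528, 439, 0]) cylinder(h = 399, r = 16);
translate([266, 723, 0]) cylinder(h = 399, r = 16);
translate([528, 723, 0]) cylinder(h = 399, r = 16);


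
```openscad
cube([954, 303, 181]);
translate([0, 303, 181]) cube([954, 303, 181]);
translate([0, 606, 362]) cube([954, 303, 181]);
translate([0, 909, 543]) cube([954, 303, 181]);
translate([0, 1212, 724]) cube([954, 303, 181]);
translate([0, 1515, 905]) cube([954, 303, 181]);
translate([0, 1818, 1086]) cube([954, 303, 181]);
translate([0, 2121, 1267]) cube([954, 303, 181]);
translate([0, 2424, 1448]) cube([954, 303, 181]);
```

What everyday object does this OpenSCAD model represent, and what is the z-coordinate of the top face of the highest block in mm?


A staircase. The total rise is 1629 mm.

9 identical blocks, each offset up and back from the previous — a staircase. Each step is 181 mm tall and there are 9 of them, so the total rise is 9 × 181 = 1629 mm.


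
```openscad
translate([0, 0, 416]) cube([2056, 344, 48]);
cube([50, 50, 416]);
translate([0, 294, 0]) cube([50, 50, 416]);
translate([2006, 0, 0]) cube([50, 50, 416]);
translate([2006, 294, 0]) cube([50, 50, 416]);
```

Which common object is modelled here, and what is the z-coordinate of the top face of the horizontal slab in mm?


A bench. The seat-top height is 464 mm.

A long slab on four corner posts — a bench. The slab sits at z = 416 with thickness 48, so the top is 416 + 48 = 464 mm.


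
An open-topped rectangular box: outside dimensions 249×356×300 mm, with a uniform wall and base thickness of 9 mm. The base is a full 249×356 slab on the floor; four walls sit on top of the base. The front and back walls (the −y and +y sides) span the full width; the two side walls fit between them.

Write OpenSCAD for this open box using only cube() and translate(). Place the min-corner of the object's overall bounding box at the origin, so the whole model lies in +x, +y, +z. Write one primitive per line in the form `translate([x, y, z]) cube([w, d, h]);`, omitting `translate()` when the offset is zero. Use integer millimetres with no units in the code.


cube([249, 356, 9]);
translate([0, 0, 9]) cube([249, 9, 291]);
translate([0, 347, 9]) cube([249, 9, 291]);
translate([0, 9, 9]) cube([9, 338, 291]);
translate([240, 9, 9]) cube([9, 338, 291]);


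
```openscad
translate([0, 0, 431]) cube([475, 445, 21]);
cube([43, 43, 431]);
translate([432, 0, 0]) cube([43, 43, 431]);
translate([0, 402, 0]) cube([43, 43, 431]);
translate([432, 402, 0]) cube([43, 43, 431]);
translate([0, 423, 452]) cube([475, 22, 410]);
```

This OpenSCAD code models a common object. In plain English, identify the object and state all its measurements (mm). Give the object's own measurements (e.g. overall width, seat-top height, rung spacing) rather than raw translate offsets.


A chair. The seat is a 475×445×21 mm slab with its top at z = 452 mm, on four 43×43 mm corner legs (flush with the seat edges, standing on z = 0). A flat backrest 22 mm thick, 410 mm tall, spans the full seat width and rises from the seat top along its +y edge, rear face flush with the rear of the seat.


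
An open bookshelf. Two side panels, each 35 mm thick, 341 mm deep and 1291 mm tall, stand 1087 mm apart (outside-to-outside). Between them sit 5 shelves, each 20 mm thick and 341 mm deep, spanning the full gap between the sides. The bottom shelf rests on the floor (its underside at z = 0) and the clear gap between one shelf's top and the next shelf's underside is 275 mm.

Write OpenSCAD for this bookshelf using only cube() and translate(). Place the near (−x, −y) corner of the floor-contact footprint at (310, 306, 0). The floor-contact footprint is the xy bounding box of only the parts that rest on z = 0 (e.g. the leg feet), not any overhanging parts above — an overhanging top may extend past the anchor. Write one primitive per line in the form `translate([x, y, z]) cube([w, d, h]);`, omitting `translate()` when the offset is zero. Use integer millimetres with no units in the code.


translate([310, 306, 0]) cube([35, 341, 1291]);
translate([1362, 306, 0]) cube([35, 341, 1291]);
translate([345, 306, 0]) cube([1017, 341, 20]);
translate([345, 306, 295]) cube([1017, 341, 20]);
translate([345, 306, 590]) cube([1017, 341, 20]);
translate([345, 306, 885]) cube([1017, 341, 20]);
translate([345, 306, 1180]) cube([1017, 341, 20]);


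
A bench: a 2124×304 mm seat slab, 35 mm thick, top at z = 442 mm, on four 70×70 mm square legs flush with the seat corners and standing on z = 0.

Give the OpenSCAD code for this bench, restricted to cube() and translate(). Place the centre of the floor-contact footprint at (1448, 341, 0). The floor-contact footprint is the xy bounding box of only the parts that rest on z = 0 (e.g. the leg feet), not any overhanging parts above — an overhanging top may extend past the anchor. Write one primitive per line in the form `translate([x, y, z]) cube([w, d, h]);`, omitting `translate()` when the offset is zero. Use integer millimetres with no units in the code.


translate([386, 189, 407]) cube([2124, 304, 35]);
translate([386, 189, 0]) cube([70, 70, 407]);
translate([386, 423, 0]) cube([70, 70, 407]);
translate([2440, 189, 0]) cube([70, 70, 407]);
translate([2440, 423, 0]) cube([70, 70, 407]);


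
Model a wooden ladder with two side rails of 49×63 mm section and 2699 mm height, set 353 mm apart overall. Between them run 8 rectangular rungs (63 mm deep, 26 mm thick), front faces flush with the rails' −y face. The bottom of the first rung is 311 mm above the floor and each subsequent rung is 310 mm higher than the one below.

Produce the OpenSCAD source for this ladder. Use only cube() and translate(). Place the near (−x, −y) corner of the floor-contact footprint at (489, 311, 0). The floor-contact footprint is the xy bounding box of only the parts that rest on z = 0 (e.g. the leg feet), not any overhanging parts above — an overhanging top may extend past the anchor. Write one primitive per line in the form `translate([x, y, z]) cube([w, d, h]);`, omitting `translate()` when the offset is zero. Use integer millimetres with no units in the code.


translate([489, 311, 0]) cube([49, 63, 2699]);
translate([793, 311, 0]) cube([49, 63, 2699]);
translate([538, 311, 311]) cube([255, 63, 26]);
translate([538, 311, 621]) cube([255, 63, 26]);
translate([538, 311, 931]) cube([255, 63, 26]);
translate([538, 311, 1241]) cube([255, 63, 26]);
translate([538, 311, 1551]) cube([255, 63, 26]);
translate([538, 311, 1861]) cube([255, 63, 26]);
translate([538, 311, 2171]) cube([255, 63, 26]);
translate([538, 311, 2481]) cube([255, 63, 26]);


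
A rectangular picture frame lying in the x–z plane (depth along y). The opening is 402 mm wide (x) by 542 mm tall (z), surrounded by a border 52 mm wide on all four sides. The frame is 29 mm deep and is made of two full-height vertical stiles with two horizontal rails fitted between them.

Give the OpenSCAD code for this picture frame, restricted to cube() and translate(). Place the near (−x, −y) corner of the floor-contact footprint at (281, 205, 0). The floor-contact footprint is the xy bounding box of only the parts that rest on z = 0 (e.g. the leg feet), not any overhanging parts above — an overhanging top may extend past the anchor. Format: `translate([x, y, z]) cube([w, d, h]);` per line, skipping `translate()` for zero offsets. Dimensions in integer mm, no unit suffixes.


translate([281, 205, 0]) cube([52, 29, 646]);
translate([735, 205, 0]) cube([52, 29, 646]);
translate([333, 205, 0]) cube([402, 29, 52]);
translate([333, 205, 594]) cube([402, 29, 52]);


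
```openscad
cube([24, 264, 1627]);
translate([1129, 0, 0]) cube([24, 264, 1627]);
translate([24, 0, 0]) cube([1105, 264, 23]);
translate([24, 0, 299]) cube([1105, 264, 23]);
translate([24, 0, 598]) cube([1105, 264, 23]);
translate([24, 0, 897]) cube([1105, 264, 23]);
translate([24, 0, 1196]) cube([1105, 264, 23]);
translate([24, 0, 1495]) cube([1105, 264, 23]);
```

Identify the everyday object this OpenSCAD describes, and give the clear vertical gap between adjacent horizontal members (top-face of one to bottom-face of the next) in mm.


A bookshelf. The clear shelf gap is 276 mm.

Two tall side panels with 6 horizontal boards between them — a bookshelf. The first two shelf undersides are at z = 0 and z = 299; with shelf thickness 23, the clear gap is 299 − 0 − 23 = 276 mm.


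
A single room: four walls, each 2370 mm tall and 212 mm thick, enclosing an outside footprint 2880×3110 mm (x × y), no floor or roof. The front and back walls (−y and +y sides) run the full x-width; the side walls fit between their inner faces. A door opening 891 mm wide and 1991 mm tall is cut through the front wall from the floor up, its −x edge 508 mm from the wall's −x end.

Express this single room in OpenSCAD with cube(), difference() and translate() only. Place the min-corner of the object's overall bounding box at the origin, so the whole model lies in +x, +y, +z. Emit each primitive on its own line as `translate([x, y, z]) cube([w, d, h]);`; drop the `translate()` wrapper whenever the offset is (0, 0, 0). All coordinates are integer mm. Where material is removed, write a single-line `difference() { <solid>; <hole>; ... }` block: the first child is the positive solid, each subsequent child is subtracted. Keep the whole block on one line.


difference() { cube([2880, 212, 2370]); translate([508, 0, 0]) cube([891, 212, 1991]); }
translate([0, 2898, 0]) cube([2880, 212, 2370]);
translate([0, 212, 0]) cube([212, 2686, 2370]);
translate([2668, 212, 0]) cube([212, 2686, 2370]);


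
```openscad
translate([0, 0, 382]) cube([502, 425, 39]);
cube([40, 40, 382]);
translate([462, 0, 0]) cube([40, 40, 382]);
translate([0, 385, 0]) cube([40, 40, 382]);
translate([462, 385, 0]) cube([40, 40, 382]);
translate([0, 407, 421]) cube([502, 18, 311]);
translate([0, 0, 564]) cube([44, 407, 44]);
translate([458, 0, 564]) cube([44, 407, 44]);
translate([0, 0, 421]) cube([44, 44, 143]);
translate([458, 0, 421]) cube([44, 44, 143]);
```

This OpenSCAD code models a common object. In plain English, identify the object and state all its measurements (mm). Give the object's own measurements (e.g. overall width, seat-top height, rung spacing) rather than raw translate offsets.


A chair. The seat is a 502×425×39 mm slab with its top at z = 421 mm, on four 40×40 mm corner legs (flush with the seat edges, standing on z = 0). A flat backrest 18 mm thick, 311 mm tall, spans the full seat width and rises from the seat top along its +y edge, rear face flush with the rear of the seat. Two armrests of 44×44 mm section run along each side from the seat's front edge to the front of the backrest, top faces 187 mm above the seat top and outer faces flush with the seat's x-edges; a 44×44 mm post under the front of each armrest stands on the seat at the front corner.
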